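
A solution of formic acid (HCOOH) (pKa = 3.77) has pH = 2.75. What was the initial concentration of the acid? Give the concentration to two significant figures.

C₀ = 2.0 × 10^-2 M

[H+] = 10^(-2.75) = 1.78 × 10^-3 M = x
Ka = 10^(−3.77) = 1.70 × 10^-4
Ka = x²/(C₀ − x) ⇒ C₀ = x + x²/Ka
C₀ = 1.78 × 10^-3 + (1.78 × 10^-3)²/(1.70 × 10^-4) = 2.04 × 10^-2 M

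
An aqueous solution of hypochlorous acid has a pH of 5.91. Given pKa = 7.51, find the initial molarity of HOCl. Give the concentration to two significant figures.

[H+] = 10^(-5.91) = 1.23 × 10^-6 M = x
Ka = 10^(−7.51) = 3.09 × 10^-8
Ka = x²/(C₀ − x) ⇒ C₀ = x + x²/Ka
C₀ = 1.23 × 10^-6 + (1.23 × 10^-6)²/(3.09 × 10^-8) = 5.02 × 10^-5 M

C₀ = 5.0 × 10^-5 M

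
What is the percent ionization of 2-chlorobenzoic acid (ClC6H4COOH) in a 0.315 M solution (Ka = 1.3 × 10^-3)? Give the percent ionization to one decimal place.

6.2%

ClC6H4COOH ⇌ ClC6H4COO- + H+; let x = [H+] at equilibrium.
Ka = x²/(C₀ − x); solving the quadratic gives x = 1.96 × 10^-2 M.
Fraction ionized = 1.96 × 10^-2 / 0.315 = 0.0622 → 6.2%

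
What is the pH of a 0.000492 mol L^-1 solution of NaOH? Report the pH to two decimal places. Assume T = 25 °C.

NaOH is a strong base; [OH-] = 0.000492 M.
pOH = -log(0.000492) = 3.31
pH = 14.00 - 3.31 = 10.69

pH = 10.69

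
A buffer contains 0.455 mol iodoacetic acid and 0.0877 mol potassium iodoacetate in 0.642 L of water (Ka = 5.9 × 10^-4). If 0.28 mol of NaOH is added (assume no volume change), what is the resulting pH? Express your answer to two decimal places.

pH = 3.55

OH- converts ICH2COOH to ICH2COO-: ICH2COOH → 0.175 mol, ICH2COO- → 0.368 mol.
pKa = −log(5.9 × 10^-4) = 3.229
pH = pKa + log(n_ICH2COO-/n_ICH2COOH) = 3.229 + log(0.368/0.175) = 3.229 + (+0.323)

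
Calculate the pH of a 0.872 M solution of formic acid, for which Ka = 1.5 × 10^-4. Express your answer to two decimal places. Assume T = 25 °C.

pH = 1.94

HCOOH ⇌ HCOO- + H+
From the ICE table, Ka = [H+]²/(0.872 − [H+]) = 1.5 × 10^-4.
Since Ka ≪ C₀, [H+] ≈ √(Ka·C₀) = 1.14 × 10^-2 M.
pH = −log(1.14 × 10^-2) = 1.94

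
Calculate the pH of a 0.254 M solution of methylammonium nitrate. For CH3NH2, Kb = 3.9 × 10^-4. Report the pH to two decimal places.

pH = 5.59

CH3NH3+ is the conjugate acid of the weak base CH3NH2.
Ka = Kw/Kb = 1.0×10^-14 / 3.9 × 10^-4 = 2.56 × 10^-11
Ka = x²/(0.254 − x) = 2.56 × 10^-11
Assume x ≪ 0.254: x ≈ √(2.56 × 10^-11 × 0.254) = 2.55 × 10^-6 M
Check: 0.001% ionized — well under 5%, approximation valid.
pH = −log(2.55 × 10^-6) = 5.59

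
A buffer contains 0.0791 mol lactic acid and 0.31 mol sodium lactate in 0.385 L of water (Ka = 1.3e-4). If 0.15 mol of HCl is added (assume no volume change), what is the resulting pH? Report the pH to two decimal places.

pH = 3.73

After neutralization: n(CH3CH(OH)COOH) = 0.229 mol, n(CH3CH(OH)COO-) = 0.16 mol.
pKa = −log(1.3 × 10^-4) = 3.886
pH = pKa + log([A⁻]/[HA]) = 3.886 + log(0.16/0.229) = 3.886 -0.156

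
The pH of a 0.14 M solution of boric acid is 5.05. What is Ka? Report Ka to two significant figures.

Ka = 5.7 × 10^-10

[H+] = 10^(-5.05) = 8.91 × 10^-6 M
At equilibrium [HA] = 0.14 − 8.91 × 10^-6 = 1.40 × 10^-1 M
Ka = [H+][A-]/[HA] = (8.91 × 10^-6)² / 1.40 × 10^-1 = 5.7 × 10^-10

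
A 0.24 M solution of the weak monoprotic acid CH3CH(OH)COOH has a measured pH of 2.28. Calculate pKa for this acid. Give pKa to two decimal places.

[H+] = 10^(-2.28) = 5.25 × 10^-3 M
At equilibrium [HA] = 0.24 − 5.25 × 10^-3 = 2.35 × 10^-1 M
Ka = [H+][A-]/[HA] = (5.25 × 10^-3)² / 2.35 × 10^-1 = 1.17 × 10^-4
pKa = -log(1.17 × 10^-4) = 3.93

pKa = 3.93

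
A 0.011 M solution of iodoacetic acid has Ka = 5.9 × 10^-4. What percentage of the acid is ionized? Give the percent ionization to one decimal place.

ICH2COOH ⇌ ICH2COO- + H+; let x = [H+] at equilibrium.
Solve x² + 0.00059x − 6.49e-06 = 0 → x = 2.27 × 10^-3 M
Fraction ionized = 2.27 × 10^-3 / 0.011 = 0.2064 → 20.6%

20.6%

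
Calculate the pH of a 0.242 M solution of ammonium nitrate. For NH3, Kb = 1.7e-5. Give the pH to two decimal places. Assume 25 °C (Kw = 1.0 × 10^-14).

pH = 4.92

NH4+ is the conjugate acid of the weak base NH3.
Ka = Kw/Kb = 1.0×10^-14 / 1.7 × 10^-5 = 5.88 × 10^-10
Let x = [H+] at equilibrium. Ka = x²/(0.242 − x).
Assume x ≪ 0.242: x ≈ √(5.88 × 10^-10 × 0.242) = 1.19 × 10^-5 M
Check: 0.0049% ionized — well under 5%, approximation valid.
pH = −log[H+] = −log(1.19 × 10^-5) = 4.92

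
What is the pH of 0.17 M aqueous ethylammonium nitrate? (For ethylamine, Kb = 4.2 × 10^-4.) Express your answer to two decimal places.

C2H5NH3+ is the conjugate acid of the weak base C2H5NH2.
Ka = Kw/Kb = 1.0×10^-14 / 4.2 × 10^-4 = 2.38 × 10^-11
From the ICE table, Ka = x²/(0.17 − x) = 2.38 × 10^-11.
Since Ka ≪ C₀, x ≈ √(Ka·C₀) = 2.01 × 10^-6 M.
Check: 0.0012% ionized — well under 5%, approximation valid.
pH = −log[H+] = −log(2.01 × 10^-6) = 5.70

pH = 5.70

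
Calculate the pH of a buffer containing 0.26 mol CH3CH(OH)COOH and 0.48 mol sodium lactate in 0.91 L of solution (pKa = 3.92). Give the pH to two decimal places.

pH = 4.19

pH = pKa + log([A⁻]/[HA]) = 3.92 + log(0.48/0.26)
pH = 3.92 + (+0.266) = 4.19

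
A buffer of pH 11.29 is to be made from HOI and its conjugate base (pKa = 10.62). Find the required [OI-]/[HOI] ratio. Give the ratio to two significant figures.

ratio = 4.7

pH = pKa + log(r) ⇒ log(r) = 11.29 − 10.62 = +0.67
r = [OI-]/[HOI] = 10^(+0.67) = 4.68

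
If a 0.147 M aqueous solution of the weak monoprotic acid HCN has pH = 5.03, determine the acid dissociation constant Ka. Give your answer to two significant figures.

Ka = 5.9 × 10^-10

[H+] = 10^(-5.03) = 9.33 × 10^-6 M
At equilibrium [HA] = 0.147 − 9.33 × 10^-6 = 1.47 × 10^-1 M
Ka = [H+][A-]/[HA] = (9.33 × 10^-6)² / 1.47 × 10^-1 = 5.9 × 10^-10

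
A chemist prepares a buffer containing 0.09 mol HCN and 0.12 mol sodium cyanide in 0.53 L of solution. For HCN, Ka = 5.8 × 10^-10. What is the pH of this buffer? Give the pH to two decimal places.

pKa = −log(5.8 × 10^-10) = 9.237
pH = pKa + log([A⁻]/[HA]) = 9.237 + log(0.12/0.09)
pH = 9.237 + (+0.125) = 9.36

pH = 9.36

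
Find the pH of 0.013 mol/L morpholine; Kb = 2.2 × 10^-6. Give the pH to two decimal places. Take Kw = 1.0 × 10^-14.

pH = 10.23

C4H8ONH + H2O ⇌ C4H8ONH2+ + OH-
Let x = [OH-] at equilibrium. Kb = x²/(0.013 − x).
Neglecting x in the denominator: x = √(2.2 × 10^-6 × 0.013) = 1.69 × 10^-4 M
Check: 1.3% ionized — well under 5%, approximation valid.
pOH = −log(1.69 × 10^-4) = 3.77; pH = 14.00 − 3.77 = 10.23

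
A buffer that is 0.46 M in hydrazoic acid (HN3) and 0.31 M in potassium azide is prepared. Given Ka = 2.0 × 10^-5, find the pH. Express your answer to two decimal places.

pH = 4.53

pKa = −log(2.0 × 10^-5) = 4.699
Using pH = pKa + log([base]/[acid]) with [base]/[acid] = 0.31/0.46:
pH = 4.699 + (-0.171) = 4.53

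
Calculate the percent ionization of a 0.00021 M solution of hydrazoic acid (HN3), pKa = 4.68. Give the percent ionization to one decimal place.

27.0%

HN3 ⇌ N3- + H+; let x = [H+] at equilibrium.
Ka = 10^(−4.68) = 2.09 × 10^-5
Ka = x²/(C₀ − x); solving the quadratic gives x = 5.66 × 10^-5 M.
Fraction ionized = 5.66 × 10^-5 / 0.00021 = 0.2695 → 27.0%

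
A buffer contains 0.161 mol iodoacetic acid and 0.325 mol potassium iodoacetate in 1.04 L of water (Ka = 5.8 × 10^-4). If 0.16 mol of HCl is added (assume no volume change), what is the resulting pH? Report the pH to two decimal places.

After neutralization: n(ICH2COOH) = 0.321 mol, n(ICH2COO-) = 0.165 mol.
pKa = −log(5.8 × 10^-4) = 3.237
pH = pKa + log(n_ICH2COO-/n_ICH2COOH) = 3.237 + log(0.165/0.321) = 3.237 + (-0.289)

pH = 2.95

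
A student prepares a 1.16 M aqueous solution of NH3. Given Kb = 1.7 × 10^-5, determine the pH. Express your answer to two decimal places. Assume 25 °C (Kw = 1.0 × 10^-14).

pH = 11.65

NH3 + H2O ⇌ NH4+ + OH-
From the ICE table, Kb = x²/(1.16 − x) = 1.7 × 10^-5.
Assume x ≪ 1.16: x ≈ √(1.7 × 10^-5 × 1.16) = 4.44 × 10^-3 M
(x/C₀ = 0.38% < 5%, so the approximation holds.)
pOH = 2.35, so pH = 14.00 − pOH = 11.65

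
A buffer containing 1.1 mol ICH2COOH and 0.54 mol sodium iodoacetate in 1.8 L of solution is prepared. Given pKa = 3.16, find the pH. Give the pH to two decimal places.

pH = pKa + log([A⁻]/[HA]) = 3.16 + log(0.54/1.1)
pH = 3.16 + (-0.309) = 2.85

pH = 2.85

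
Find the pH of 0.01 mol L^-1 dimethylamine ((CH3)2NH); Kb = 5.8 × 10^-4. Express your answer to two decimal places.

pH = 11.33

(CH3)2NH + H2O ⇌ (CH3)2NH2+ + OH-
From the ICE table, Kb = [OH-]²/(0.01 − [OH-]) = 5.8 × 10^-4.
[OH-] is not negligible relative to C₀; solve [OH-]² + 0.00058·[OH-] − 5.8e-06 = 0.
[OH-] = [−0.00058 + √(0.00058² + 2.32e-05)]/2 = 2.14 × 10^-3 M
pOH = 2.67, so pH = 14.00 − pOH = 11.33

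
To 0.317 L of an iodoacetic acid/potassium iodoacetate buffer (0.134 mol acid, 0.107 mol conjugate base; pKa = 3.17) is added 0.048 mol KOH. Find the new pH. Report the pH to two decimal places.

After neutralization: n(ICH2COOH) = 0.086 mol, n(ICH2COO-) = 0.155 mol.
pH = pKa + log(n_ICH2COO-/n_ICH2COOH) = 3.17 + log(0.155/0.086) = 3.17 + (+0.256)

pH = 3.43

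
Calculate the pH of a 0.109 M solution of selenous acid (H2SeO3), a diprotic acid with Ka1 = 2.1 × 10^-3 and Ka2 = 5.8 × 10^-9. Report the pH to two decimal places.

Since Ka1 ≫ Ka2, the first ionization dominates [H+].
Ka1 = x²/(0.109 − x) = 2.1 × 10^-3
Solving the quadratic: x = (−Ka1 + √(Ka1² + 4·Ka1·C₀))/2 = 1.41 × 10^-2 M
pH = −log(1.41 × 10^-2) = 1.85

pH = 1.85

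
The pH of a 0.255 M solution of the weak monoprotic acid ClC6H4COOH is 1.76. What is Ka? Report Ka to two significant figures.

Ka = 1.3 × 10^-3

[H+] = 10^(-1.76) = 1.74 × 10^-2 M
At equilibrium [HA] = 0.255 − 1.74 × 10^-2 = 2.38 × 10^-1 M
Ka = [H+][A-]/[HA] = (1.74 × 10^-2)² / 2.38 × 10^-1 = 1.3 × 10^-3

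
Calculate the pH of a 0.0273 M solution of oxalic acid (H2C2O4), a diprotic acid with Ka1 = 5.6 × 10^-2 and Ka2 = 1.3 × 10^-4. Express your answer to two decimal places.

pH = 1.70

Since Ka1 ≫ Ka2, the first ionization dominates [H+].
Ka1 = x²/(0.0273 − x) = 5.6 × 10^-2
Solving the quadratic: x = (−Ka1 + √(Ka1² + 4·Ka1·C₀))/2 = 2.01 × 10^-2 M
pH = −log(2.01 × 10^-2) = 1.70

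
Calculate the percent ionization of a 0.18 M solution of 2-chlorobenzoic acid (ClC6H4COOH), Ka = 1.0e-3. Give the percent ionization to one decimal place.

7.2%

ClC6H4COOH ⇌ ClC6H4COO- + H+; let x = [H+] at equilibrium.
Solve x² + 0.001x − 0.00018 = 0 → x = 1.29 × 10^-2 M
% ionization = x/C₀ × 100% = 1.29 × 10^-2/0.18 × 100% = 7.2%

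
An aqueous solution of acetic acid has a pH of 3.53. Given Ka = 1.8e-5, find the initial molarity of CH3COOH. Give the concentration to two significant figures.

[H+] = 10^(-3.53) = 2.95 × 10^-4 M = x
Ka = x²/(C₀ − x) ⇒ C₀ = x + x²/Ka
C₀ = 2.95 × 10^-4 + (2.95 × 10^-4)²/(1.8 × 10^-5) = 5.13 × 10^-3 M

C₀ = 5.1 × 10^-3 M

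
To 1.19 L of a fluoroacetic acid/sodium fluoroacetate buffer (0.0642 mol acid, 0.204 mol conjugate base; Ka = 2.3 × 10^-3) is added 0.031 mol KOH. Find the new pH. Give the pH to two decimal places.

pH = 3.49

OH- converts FCH2COOH to FCH2COO-: FCH2COOH → 0.0332 mol, FCH2COO- → 0.235 mol.
pKa = −log(2.3 × 10^-3) = 2.638
pH = pKa + log([A⁻]/[HA]) = 2.638 + log(0.235/0.0332) = 2.638 +0.850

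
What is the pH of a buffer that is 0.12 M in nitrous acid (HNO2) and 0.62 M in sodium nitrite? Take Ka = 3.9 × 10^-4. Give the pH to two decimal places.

pKa = −log(3.9 × 10^-4) = 3.409
pH = pKa + log([A⁻]/[HA]) = 3.409 + log(0.62/0.12)
pH = 3.409 + (+0.713) = 4.12

pH = 4.12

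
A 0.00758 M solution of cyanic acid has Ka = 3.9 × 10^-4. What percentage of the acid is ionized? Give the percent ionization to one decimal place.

HOCN ⇌ OCN- + H+; let x = [H+] at equilibrium.
Ka = x²/(C₀ − x); solving the quadratic gives x = 1.54 × 10^-3 M.
% ionization = x/C₀ × 100% = 1.54 × 10^-3/0.00758 × 100% = 20.3%

20.3%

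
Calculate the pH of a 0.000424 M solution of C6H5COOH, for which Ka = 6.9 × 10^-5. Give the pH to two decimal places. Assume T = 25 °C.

pH = 3.85

C6H5COOH ⇌ C6H5COO- + H+
From the ICE table, Ka = [H+]²/(0.000424 − [H+]) = 6.9 × 10^-5.
Here C₀/Ka ≈ 6.14, so the small-[H+] approximation fails. Use the quadratic:
[H+] = (−Ka + √(Ka² + 4·Ka·C₀))/2 = 1.40 × 10^-4 M
pH = −log(1.40 × 10^-4) = 3.85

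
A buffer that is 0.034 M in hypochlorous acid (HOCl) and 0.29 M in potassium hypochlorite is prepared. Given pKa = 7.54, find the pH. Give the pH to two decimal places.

Henderson–Hasselbalch: pH = pKa + log([OCl-]/[HOCl]) = 7.54 + log(0.29/0.034)
pH = 7.54 + (+0.931) = 8.47

pH = 8.47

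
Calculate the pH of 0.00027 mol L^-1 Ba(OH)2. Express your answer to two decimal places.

pH = 10.73

Ba(OH)2 is a strong base (each formula unit releases 2 OH-); [OH-] = 0.00054 M.
pOH = -log(0.00054) = 3.27
pH = 14.00 - 3.27 = 10.73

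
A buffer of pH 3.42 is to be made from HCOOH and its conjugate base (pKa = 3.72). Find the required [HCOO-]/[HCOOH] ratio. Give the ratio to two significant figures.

ratio = 0.50

pH = pKa + log(r) ⇒ log(r) = 3.42 − 3.72 = -0.30
r = [HCOO-]/[HCOOH] = 10^(-0.30) = 0.501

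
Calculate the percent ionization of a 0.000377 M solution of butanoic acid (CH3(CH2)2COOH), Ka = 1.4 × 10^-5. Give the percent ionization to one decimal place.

17.5%

CH3(CH2)2COOH ⇌ CH3(CH2)2COO- + H+; let x = [H+] at equilibrium.
Ka = x²/(C₀ − x); solving the quadratic gives x = 6.60 × 10^-5 M.
% ionization = x/C₀ × 100% = 6.60 × 10^-5/0.000377 × 100% = 17.5%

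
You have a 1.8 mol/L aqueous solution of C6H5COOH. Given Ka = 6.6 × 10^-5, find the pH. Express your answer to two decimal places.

pH = 1.96

C6H5COOH ⇌ C6H5COO- + H+
From the ICE table, Ka = [H+]²/(1.8 − [H+]) = 6.6 × 10^-5.
Neglecting [H+] in the denominator: [H+] = √(6.6 × 10^-5 × 1.8) = 1.09 × 10^-2 M
([H+]/C₀ = 0.61% < 5%, so the approximation holds.)
pH = −log[H+] = −log(1.09 × 10^-2) = 1.96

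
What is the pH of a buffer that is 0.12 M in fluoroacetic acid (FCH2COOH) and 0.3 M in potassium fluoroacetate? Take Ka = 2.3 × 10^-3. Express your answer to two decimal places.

pKa = −log(2.3 × 10^-3) = 2.638
Henderson–Hasselbalch: pH = pKa + log([FCH2COO-]/[FCH2COOH]) = 2.638 + log(0.3/0.12)
pH = 2.638 + (+0.398) = 3.04

pH = 3.04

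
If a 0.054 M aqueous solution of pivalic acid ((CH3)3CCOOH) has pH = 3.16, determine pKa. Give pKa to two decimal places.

pKa = 5.05

[H+] = 10^(-3.16) = 6.92 × 10^-4 M
At equilibrium [HA] = 0.054 − 6.92 × 10^-4 = 5.33 × 10^-2 M
Ka = [H+][A-]/[HA] = (6.92 × 10^-4)² / 5.33 × 10^-2 = 8.98 × 10^-6
pKa = -log(8.98 × 10^-6) = 5.05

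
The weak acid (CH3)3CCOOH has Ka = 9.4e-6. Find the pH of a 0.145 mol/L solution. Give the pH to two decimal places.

(CH3)3CCOOH ⇌ (CH3)3CCOO- + H+
Ka = x²/(0.145 − x) = 9.4 × 10^-6
Assume x ≪ 0.145: x ≈ √(9.4 × 10^-6 × 0.145) = 1.17 × 10^-3 M
(x/C₀ = 0.81% < 5%, so the approximation holds.)
pH = −log[H+] = −log(1.17 × 10^-3) = 2.93

pH = 2.93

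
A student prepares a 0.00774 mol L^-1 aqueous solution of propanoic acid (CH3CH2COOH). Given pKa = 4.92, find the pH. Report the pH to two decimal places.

pH = 3.52

CH3CH2COOH ⇌ CH3CH2COO- + H+
Ka = 10^(−4.92) = 1.20 × 10^-5
Ka = [H+]²/(0.00774 − [H+]) = 1.20 × 10^-5
Neglecting [H+] in the denominator: [H+] = √(1.20 × 10^-5 × 0.00774) = 3.05 × 10^-4 M
pH = −log[H+] = −log(3.05 × 10^-4) = 3.52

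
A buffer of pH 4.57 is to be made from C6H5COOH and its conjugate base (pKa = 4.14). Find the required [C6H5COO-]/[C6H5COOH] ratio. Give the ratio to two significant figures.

pH = pKa + log(r) ⇒ log(r) = 4.57 − 4.14 = +0.43
r = [C6H5COO-]/[C6H5COOH] = 10^(+0.43) = 2.69

ratio = 2.7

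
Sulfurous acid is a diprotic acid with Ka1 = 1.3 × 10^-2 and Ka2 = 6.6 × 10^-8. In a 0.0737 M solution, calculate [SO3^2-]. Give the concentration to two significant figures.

First ionization gives [H+] ≈ [HSO3-] = 2.51 × 10^-2 M.
Second step: Ka2 = [H+][SO3^2-]/[HSO3-] ≈ [SO3^2-] (since [H+] ≈ [HSO3-]).
So [SO3^2-] ≈ Ka2.

6.6 × 10^-8 M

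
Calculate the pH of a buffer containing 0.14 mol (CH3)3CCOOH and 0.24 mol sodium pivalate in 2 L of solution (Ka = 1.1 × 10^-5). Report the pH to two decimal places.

pKa = −log(1.1 × 10^-5) = 4.959
Henderson–Hasselbalch: pH = pKa + log([(CH3)3CCOO-]/[(CH3)3CCOOH]) = 4.959 + log(0.24/0.14)
pH = 4.959 + (+0.234) = 5.19

pH = 5.19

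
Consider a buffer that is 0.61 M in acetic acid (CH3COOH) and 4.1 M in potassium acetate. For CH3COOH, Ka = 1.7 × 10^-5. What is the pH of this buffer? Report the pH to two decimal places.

pKa = −log(1.7 × 10^-5) = 4.770
pH = pKa + log([A⁻]/[HA]) = 4.770 + log(4.1/0.61)
pH = 4.770 + (+0.827) = 5.60

pH = 5.60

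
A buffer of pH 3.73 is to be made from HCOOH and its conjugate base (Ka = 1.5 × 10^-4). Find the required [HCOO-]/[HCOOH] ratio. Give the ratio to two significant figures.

pKa = -log(1.5 × 10^-4) = 3.824
pH = pKa + log(r) ⇒ log(r) = 3.73 − 3.824 = -0.094
r = [HCOO-]/[HCOOH] = 10^(-0.094) = 0.805

ratio = 0.81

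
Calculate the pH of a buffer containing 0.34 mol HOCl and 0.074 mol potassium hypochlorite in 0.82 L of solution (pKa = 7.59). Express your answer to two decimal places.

pH = 6.93

Henderson–Hasselbalch: pH = pKa + log([OCl-]/[HOCl]) = 7.59 + log(0.074/0.34)
pH = 7.59 + (-0.662) = 6.93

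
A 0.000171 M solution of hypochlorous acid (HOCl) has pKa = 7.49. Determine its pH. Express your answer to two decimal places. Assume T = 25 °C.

HOCl ⇌ OCl- + H+
Ka = 10^(−7.49) = 3.24 × 10^-8
From the ICE table, Ka = x²/(0.000171 − x) = 3.24 × 10^-8.
Assume x ≪ 0.000171: x ≈ √(3.24 × 10^-8 × 0.000171) = 2.35 × 10^-6 M
Check: 1.4% ionized — well under 5%, approximation valid.
pH = −log(2.35 × 10^-6) = 5.63

pH = 5.63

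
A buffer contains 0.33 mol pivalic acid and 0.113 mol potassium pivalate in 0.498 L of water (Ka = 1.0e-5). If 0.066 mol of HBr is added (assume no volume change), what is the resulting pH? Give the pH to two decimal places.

After neutralization: n((CH3)3CCOOH) = 0.396 mol, n((CH3)3CCOO-) = 0.047 mol.
pKa = −log(1.0 × 10^-5) = 5.000
pH = pKa + log(n_(CH3)3CCOO-/n_(CH3)3CCOOH) = 5.000 + log(0.047/0.396) = 5.000 + (-0.926)

pH = 4.07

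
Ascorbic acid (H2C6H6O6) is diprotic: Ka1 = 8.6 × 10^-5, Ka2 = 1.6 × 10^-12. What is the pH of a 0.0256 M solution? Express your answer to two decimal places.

pH = 2.84

Ka1 ≫ Ka2, so treat the first dissociation as the only significant source of H+.
Ka1 = x²/(0.0256 − x) = 8.6 × 10^-5
Solving the quadratic: x = (−Ka1 + √(Ka1² + 4·Ka1·C₀))/2 = 1.44 × 10^-3 M
pH = −log(1.44 × 10^-3) = 2.84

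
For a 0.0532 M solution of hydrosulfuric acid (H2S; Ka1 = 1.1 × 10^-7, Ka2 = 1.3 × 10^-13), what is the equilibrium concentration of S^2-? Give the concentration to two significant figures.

First ionization gives [H+] ≈ [HS-] = 7.65 × 10^-5 M.
Second step: Ka2 = [H+][S^2-]/[HS-] ≈ [S^2-] (since [H+] ≈ [HS-]).
So [S^2-] ≈ Ka2.

1.3 × 10^-13 M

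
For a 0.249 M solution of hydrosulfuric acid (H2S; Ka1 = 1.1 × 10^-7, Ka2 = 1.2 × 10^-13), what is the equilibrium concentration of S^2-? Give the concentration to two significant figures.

1.2 × 10^-13 M

First ionization gives [H+] ≈ [HS-] = 1.65 × 10^-4 M.
Second step: Ka2 = [H+][S^2-]/[HS-] ≈ [S^2-] (since [H+] ≈ [HS-]).
So [S^2-] ≈ Ka2.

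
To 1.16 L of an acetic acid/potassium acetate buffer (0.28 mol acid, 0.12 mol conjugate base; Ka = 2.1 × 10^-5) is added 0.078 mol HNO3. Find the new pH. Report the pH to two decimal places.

Added H+ converts CH3COO- to CH3COOH: CH3COOH → 0.358 mol, CH3COO- → 0.042 mol.
pKa = −log(2.1 × 10^-5) = 4.678
Henderson–Hasselbalch with mole ratio 0.042/0.358: pH = 4.678 + (-0.931)

pH = 3.75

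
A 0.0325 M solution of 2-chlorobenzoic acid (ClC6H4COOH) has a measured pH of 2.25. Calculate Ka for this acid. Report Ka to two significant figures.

Ka = 1.2 × 10^-3

[H+] = 10^(-2.25) = 5.62 × 10^-3 M
At equilibrium [HA] = 0.0325 − 5.62 × 10^-3 = 2.69 × 10^-2 M
Ka = [H+][A-]/[HA] = (5.62 × 10^-3)² / 2.69 × 10^-2 = 1.2 × 10^-3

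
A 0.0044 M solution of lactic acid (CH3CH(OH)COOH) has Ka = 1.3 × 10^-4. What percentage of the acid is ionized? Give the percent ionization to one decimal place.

15.8%

CH3CH(OH)COOH ⇌ CH3CH(OH)COO- + H+; let x = [H+] at equilibrium.
Ka = x²/(C₀ − x); solving the quadratic gives x = 6.94 × 10^-4 M.
Fraction ionized = 6.94 × 10^-4 / 0.0044 = 0.1577 → 15.8%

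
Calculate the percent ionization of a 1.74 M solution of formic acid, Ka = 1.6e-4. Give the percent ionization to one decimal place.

HCOOH ⇌ HCOO- + H+; let x = [H+] at equilibrium.
x ≈ √(Ka·C₀) = √(1.6 × 10^-4 × 1.74) = 1.67 × 10^-2 M
Fraction ionized = 1.67 × 10^-2 / 1.74 = 0.0096 → 1.0%

1.0%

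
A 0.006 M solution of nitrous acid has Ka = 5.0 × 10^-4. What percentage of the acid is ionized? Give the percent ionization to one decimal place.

25.0%

HNO2 ⇌ NO2- + H+; let x = [H+] at equilibrium.
Ka = x²/(C₀ − x); solving the quadratic gives x = 1.50 × 10^-3 M.
Fraction ionized = 1.50 × 10^-3 / 0.006 = 0.2500 → 25.0%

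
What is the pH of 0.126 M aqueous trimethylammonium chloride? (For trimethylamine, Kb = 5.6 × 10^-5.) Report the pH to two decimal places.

(CH3)3NH+ is the conjugate acid of the weak base (CH3)3N.
Ka = Kw/Kb = 1.0×10^-14 / 5.6 × 10^-5 = 1.79 × 10^-10
Let x = [H+] at equilibrium. Ka = x²/(0.126 − x).
Assume x ≪ 0.126: x ≈ √(1.79 × 10^-10 × 0.126) = 4.75 × 10^-6 M
pH = −log(4.75 × 10^-6) = 5.32

pH = 5.32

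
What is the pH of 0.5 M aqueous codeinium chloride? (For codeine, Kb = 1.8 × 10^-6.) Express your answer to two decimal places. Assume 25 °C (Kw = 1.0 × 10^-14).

pH = 4.28

C18H22NO3+ is the conjugate acid of the weak base C18H21NO3.
Ka = Kw/Kb = 1.0×10^-14 / 1.8 × 10^-6 = 5.56 × 10^-9
Ka = x²/(0.5 − x) = 5.56 × 10^-9
Neglecting x in the denominator: x = √(5.56 × 10^-9 × 0.5) = 5.27 × 10^-5 M
Check: 0.011% ionized — well under 5%, approximation valid.
pH = −log(5.27 × 10^-5) = 4.28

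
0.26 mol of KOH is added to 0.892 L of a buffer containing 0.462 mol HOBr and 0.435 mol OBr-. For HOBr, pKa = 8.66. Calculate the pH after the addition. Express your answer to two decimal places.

OH- converts HOBr to OBr-: HOBr → 0.202 mol, OBr- → 0.695 mol.
pH = pKa + log([A⁻]/[HA]) = 8.66 + log(0.695/0.202) = 8.66 +0.537

pH = 9.20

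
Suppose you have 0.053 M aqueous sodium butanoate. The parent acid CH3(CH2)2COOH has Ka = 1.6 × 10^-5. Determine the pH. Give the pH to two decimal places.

pH = 8.76

CH3(CH2)2COO- is the conjugate base of the weak acid CH3(CH2)2COOH.
Kb = Kw/Ka = 1.0×10^-14 / 1.6 × 10^-5 = 6.25 × 10^-10
From the ICE table, Kb = [OH-]²/(0.053 − [OH-]) = 6.25 × 10^-10.
Since Kb ≪ C₀, [OH-] ≈ √(Kb·C₀) = 5.76 × 10^-6 M.
pOH = −log(5.76 × 10^-6) = 5.24; pH = 14.00 − 5.24 = 8.76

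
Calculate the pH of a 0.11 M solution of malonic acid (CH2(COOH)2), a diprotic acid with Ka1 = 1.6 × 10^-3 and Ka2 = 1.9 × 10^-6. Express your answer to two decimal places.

Since Ka1 ≫ Ka2, the first ionization dominates [H+].
Ka1 = x²/(0.11 − x) = 1.6 × 10^-3
Solving the quadratic: x = (−Ka1 + √(Ka1² + 4·Ka1·C₀))/2 = 1.25 × 10^-2 M
pH = −log(1.25 × 10^-2) = 1.90

pH = 1.90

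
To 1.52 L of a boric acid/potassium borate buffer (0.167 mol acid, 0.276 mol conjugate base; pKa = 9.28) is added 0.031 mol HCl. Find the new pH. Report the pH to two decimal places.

After neutralization: n(B(OH)3) = 0.198 mol, n(B(OH)4-) = 0.245 mol.
pH = pKa + log(n_B(OH)4-/n_B(OH)3) = 9.28 + log(0.245/0.198) = 9.28 + (+0.093)

pH = 9.37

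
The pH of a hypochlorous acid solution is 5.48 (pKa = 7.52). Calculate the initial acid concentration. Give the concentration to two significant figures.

C₀ = 3.7 × 10^-4 M

[H+] = 10^(-5.48) = 3.31 × 10^-6 M = x
Ka = 10^(−7.52) = 3.02 × 10^-8
Ka = x²/(C₀ − x) ⇒ C₀ = x + x²/Ka
C₀ = 3.31 × 10^-6 + (3.31 × 10^-6)²/(3.02 × 10^-8) = 3.66 × 10^-4 M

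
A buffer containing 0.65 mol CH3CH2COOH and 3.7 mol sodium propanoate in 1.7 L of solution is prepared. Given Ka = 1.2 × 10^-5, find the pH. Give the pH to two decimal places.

pH = 5.68

pKa = −log(1.2 × 10^-5) = 4.921
pH = pKa + log([A⁻]/[HA]) = 4.921 + log(3.7/0.65)
pH = 4.921 + (+0.755) = 5.68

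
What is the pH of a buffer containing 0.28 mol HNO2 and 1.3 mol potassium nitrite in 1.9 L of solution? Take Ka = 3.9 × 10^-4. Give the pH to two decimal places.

pH = 4.08

pKa = −log(3.9 × 10^-4) = 3.409
Henderson–Hasselbalch: pH = pKa + log([NO2-]/[HNO2]) = 3.409 + log(1.3/0.28)
pH = 3.409 + (+0.667) = 4.08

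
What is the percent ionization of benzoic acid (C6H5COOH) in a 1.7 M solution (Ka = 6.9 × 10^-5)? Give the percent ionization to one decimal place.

0.6%

C6H5COOH ⇌ C6H5COO- + H+; let x = [H+] at equilibrium.
x ≈ √(Ka·C₀) = √(6.9 × 10^-5 × 1.7) = 1.08 × 10^-2 M
% ionization = x/C₀ × 100% = 1.08 × 10^-2/1.7 × 100% = 0.6%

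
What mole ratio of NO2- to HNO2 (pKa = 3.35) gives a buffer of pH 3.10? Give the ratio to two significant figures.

pH = pKa + log(r) ⇒ log(r) = 3.10 − 3.35 = -0.25
r = [NO2-]/[HNO2] = 10^(-0.25) = 0.562

ratio = 0.56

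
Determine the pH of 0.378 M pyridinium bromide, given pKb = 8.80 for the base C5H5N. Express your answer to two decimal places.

C5H5NH+ is the conjugate acid of the weak base C5H5N.
Kb = 10^(−8.80) = 1.58 × 10^-9
Ka = Kw/Kb = 1.0×10^-14 / 1.58 × 10^-9 = 6.33 × 10^-6
From the ICE table, Ka = [H+]²/(0.378 − [H+]) = 6.33 × 10^-6.
Neglecting [H+] in the denominator: [H+] = √(6.33 × 10^-6 × 0.378) = 1.55 × 10^-3 M
Check: 0.41% ionized — well under 5%, approximation valid.
pH = −log[H+] = −log(1.55 × 10^-3) = 2.81

pH = 2.81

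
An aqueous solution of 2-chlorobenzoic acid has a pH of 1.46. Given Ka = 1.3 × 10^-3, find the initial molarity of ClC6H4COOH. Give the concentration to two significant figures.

C₀ = 9.6 × 10^-1 M

[H+] = 10^(-1.46) = 3.47 × 10^-2 M = x
Ka = x²/(C₀ − x) ⇒ C₀ = x + x²/Ka
C₀ = 3.47 × 10^-2 + (3.47 × 10^-2)²/(1.3 × 10^-3) = 9.61 × 10^-1 M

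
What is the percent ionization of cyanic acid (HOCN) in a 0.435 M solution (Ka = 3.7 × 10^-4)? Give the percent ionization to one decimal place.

2.9%

HOCN ⇌ OCN- + H+; let x = [H+] at equilibrium.
x ≈ √(Ka·C₀) = √(3.7 × 10^-4 × 0.435) = 1.27 × 10^-2 M
Fraction ionized = 1.27 × 10^-2 / 0.435 = 0.0292 → 2.9%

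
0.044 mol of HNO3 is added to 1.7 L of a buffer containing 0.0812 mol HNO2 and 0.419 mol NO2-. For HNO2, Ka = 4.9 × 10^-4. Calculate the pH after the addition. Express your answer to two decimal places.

pH = 3.79

After neutralization: n(HNO2) = 0.125 mol, n(NO2-) = 0.375 mol.
pKa = −log(4.9 × 10^-4) = 3.310
Henderson–Hasselbalch with mole ratio 0.375/0.125: pH = 3.310 + (+0.477)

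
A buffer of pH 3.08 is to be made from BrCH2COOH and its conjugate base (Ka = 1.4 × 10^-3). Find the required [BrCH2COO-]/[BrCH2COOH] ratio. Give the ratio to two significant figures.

pKa = -log(1.4 × 10^-3) = 2.854
pH = pKa + log(r) ⇒ log(r) = 3.08 − 2.854 = +0.226
r = [BrCH2COO-]/[BrCH2COOH] = 10^(+0.226) = 1.68

ratio = 1.7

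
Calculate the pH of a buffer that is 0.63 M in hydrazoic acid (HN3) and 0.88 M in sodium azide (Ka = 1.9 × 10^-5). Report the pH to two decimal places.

pKa = −log(1.9 × 10^-5) = 4.721
Henderson–Hasselbalch: pH = pKa + log([N3-]/[HN3]) = 4.721 + log(0.88/0.63)
pH = 4.721 + (+0.145) = 4.87

pH = 4.87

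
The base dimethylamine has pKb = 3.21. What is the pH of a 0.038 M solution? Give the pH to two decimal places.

(CH3)2NH + H2O ⇌ (CH3)2NH2+ + OH-
Kb = 10^(−3.21) = 6.17 × 10^-4
Let x = [OH-] at equilibrium. Kb = x²/(0.038 − x).
Here C₀/Kb ≈ 61.6, so the small-x approximation fails. Use the quadratic:
x = (−Kb + √(Kb² + 4·Kb·C₀))/2 = 4.54 × 10^-3 M
pOH = 2.34, so pH = 14.00 − pOH = 11.66

pH = 11.66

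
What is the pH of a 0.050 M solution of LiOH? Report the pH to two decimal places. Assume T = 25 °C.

LiOH is a strong base; [OH-] = 0.05 M.
pOH = -log(0.05) = 1.30
pH = 14.00 - 1.30 = 12.70

pH = 12.70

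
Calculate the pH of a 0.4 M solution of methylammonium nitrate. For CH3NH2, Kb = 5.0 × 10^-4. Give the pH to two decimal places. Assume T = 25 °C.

pH = 5.55

CH3NH3+ is the conjugate acid of the weak base CH3NH2.
Ka = Kw/Kb = 1.0×10^-14 / 5.0 × 10^-4 = 2.00 × 10^-11
Ka = x²/(0.4 − x) = 2.00 × 10^-11
Assume x ≪ 0.4: x ≈ √(2.00 × 10^-11 × 0.4) = 2.83 × 10^-6 M
pH = −log[H+] = −log(2.83 × 10^-6) = 5.55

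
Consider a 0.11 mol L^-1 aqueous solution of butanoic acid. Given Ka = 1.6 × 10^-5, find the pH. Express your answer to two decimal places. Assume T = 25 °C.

CH3(CH2)2COOH ⇌ CH3(CH2)2COO- + H+
Ka = [H+]²/(0.11 − [H+]) = 1.6 × 10^-5
Neglecting [H+] in the denominator: [H+] = √(1.6 × 10^-5 × 0.11) = 1.33 × 10^-3 M
([H+]/C₀ = 1.2% < 5%, so the approximation holds.)
pH = −log(1.33 × 10^-3) = 2.88

pH = 2.88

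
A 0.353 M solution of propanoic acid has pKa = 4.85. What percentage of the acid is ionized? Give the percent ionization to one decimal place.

CH3CH2COOH ⇌ CH3CH2COO- + H+; let x = [H+] at equilibrium.
Ka = 10^(−4.85) = 1.41 × 10^-5
x ≈ √(Ka·C₀) = √(1.41 × 10^-5 × 0.353) = 2.23 × 10^-3 M
% ionization = x/C₀ × 100% = 2.23 × 10^-3/0.353 × 100% = 0.6%

0.6%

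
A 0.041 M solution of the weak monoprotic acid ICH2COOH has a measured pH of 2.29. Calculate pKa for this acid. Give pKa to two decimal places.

pKa = 3.13

[H+] = 10^(-2.29) = 5.13 × 10^-3 M
At equilibrium [HA] = 0.041 − 5.13 × 10^-3 = 3.59 × 10^-2 M
Ka = [H+][A-]/[HA] = (5.13 × 10^-3)² / 3.59 × 10^-2 = 7.33 × 10^-4
pKa = -log(7.33 × 10^-4) = 3.13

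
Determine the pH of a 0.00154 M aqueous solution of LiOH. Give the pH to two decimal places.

pH = 11.19

LiOH is a strong base; [OH-] = 0.00154 M.
pOH = -log(0.00154) = 2.81
pH = 14.00 - 2.81 = 11.19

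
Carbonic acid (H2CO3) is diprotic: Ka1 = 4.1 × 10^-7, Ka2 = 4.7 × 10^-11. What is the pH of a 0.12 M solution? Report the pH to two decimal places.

pH = 3.65

Ka1 ≫ Ka2, so treat the first dissociation as the only significant source of H+.
Ka1 = x²/(0.12 − x) = 4.1 × 10^-7
x ≈ √(4.1 × 10^-7 × 0.12) = 2.22 × 10^-4 M
pH = −log(2.22 × 10^-4) = 3.65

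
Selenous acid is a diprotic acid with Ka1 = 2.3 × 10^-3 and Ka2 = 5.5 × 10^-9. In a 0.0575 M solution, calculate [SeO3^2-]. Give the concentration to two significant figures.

5.5 × 10^-9 M

First ionization gives [H+] ≈ [HSeO3-] = 1.04 × 10^-2 M.
Second step: Ka2 = [H+][SeO3^2-]/[HSeO3-] ≈ [SeO3^2-] (since [H+] ≈ [HSeO3-]).
So [SeO3^2-] ≈ Ka2.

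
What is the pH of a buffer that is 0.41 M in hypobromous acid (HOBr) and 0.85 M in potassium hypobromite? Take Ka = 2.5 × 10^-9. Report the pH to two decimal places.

pH = 8.92

pKa = −log(2.5 × 10^-9) = 8.602
pH = pKa + log([A⁻]/[HA]) = 8.602 + log(0.85/0.41)
pH = 8.602 + (+0.317) = 8.92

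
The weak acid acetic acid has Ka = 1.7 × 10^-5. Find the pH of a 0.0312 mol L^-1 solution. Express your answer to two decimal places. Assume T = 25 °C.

pH = 3.14

CH3COOH ⇌ CH3COO- + H+
From the ICE table, Ka = x²/(0.0312 − x) = 1.7 × 10^-5.
Since Ka ≪ C₀, x ≈ √(Ka·C₀) = 7.28 × 10^-4 M.
Check: 2.3% ionized — well under 5%, approximation valid.
pH = −log[H+] = −log(7.28 × 10^-4) = 3.14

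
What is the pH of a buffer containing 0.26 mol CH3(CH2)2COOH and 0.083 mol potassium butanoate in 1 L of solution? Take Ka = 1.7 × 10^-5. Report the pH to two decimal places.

pKa = −log(1.7 × 10^-5) = 4.770
Using pH = pKa + log([base]/[acid]) with [base]/[acid] = 0.083/0.26:
pH = 4.770 + (-0.496) = 4.27

pH = 4.27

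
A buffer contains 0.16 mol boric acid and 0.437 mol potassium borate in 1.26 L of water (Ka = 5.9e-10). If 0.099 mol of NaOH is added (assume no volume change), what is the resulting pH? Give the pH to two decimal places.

After neutralization: n(B(OH)3) = 0.061 mol, n(B(OH)4-) = 0.536 mol.
pKa = −log(5.9 × 10^-10) = 9.229
pH = pKa + log([A⁻]/[HA]) = 9.229 + log(0.536/0.061) = 9.229 +0.944

pH = 10.17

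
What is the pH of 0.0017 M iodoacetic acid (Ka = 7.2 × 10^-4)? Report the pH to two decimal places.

ICH2COOH ⇌ ICH2COO- + H+
From the ICE table, Ka = [H+]²/(0.0017 − [H+]) = 7.2 × 10^-4.
The 5% rule fails; solving [H+]² + Ka·[H+] − Ka·C₀ = 0 exactly:
[H+] = (−Ka + √(Ka² + 4·Ka·C₀))/2 = 8.03 × 10^-4 M
pH = −log[H+] = −log(8.03 × 10^-4) = 3.10

pH = 3.10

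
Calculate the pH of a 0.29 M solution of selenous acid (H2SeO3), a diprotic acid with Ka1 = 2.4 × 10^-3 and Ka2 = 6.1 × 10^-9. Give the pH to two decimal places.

Since Ka1 ≫ Ka2, the first ionization dominates [H+].
Ka1 = x²/(0.29 − x) = 2.4 × 10^-3
Solving the quadratic: x = (−Ka1 + √(Ka1² + 4·Ka1·C₀))/2 = 2.52 × 10^-2 M
pH = −log(2.52 × 10^-2) = 1.60

pH = 1.60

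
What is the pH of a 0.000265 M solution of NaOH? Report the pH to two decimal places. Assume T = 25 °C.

pH = 10.42

NaOH is a strong base; [OH-] = 0.000265 M.
pOH = -log(0.000265) = 3.58
pH = 14.00 - 3.58 = 10.42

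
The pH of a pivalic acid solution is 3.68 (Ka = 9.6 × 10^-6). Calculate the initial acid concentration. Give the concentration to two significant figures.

C₀ = 4.8 × 10^-3 M

[H+] = 10^(-3.68) = 2.09 × 10^-4 M = x
Ka = x²/(C₀ − x) ⇒ C₀ = x + x²/Ka
C₀ = 2.09 × 10^-4 + (2.09 × 10^-4)²/(9.6 × 10^-6) = 4.76 × 10^-3 M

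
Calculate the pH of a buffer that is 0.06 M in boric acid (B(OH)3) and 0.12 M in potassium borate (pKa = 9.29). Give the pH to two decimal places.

Using pH = pKa + log([base]/[acid]) with [base]/[acid] = 0.12/0.06:
pH = 9.29 + (+0.301) = 9.59

pH = 9.59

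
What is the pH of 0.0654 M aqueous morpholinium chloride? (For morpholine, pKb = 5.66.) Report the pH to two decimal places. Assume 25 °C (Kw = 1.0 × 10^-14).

C4H8ONH2+ is the conjugate acid of the weak base C4H8ONH.
Kb = 10^(−5.66) = 2.19 × 10^-6
Ka = Kw/Kb = 1.0×10^-14 / 2.19 × 10^-6 = 4.57 × 10^-9
Ka = [H+]²/(0.0654 − [H+]) = 4.57 × 10^-9
Neglecting [H+] in the denominator: [H+] = √(4.57 × 10^-9 × 0.0654) = 1.73 × 10^-5 M
([H+]/C₀ = 0.026% < 5%, so the approximation holds.)
pH = −log[H+] = −log(1.73 × 10^-5) = 4.76

pH = 4.76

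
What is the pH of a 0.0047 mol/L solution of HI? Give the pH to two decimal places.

pH = 2.33

HI is a strong acid and dissociates completely, so [H+] = 0.0047 M.
pH = -log(0.0047) = 2.33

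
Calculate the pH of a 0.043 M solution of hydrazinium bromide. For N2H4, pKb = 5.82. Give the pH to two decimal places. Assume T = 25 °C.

pH = 4.77

N2H5+ is the conjugate acid of the weak base N2H4.
Kb = 10^(−5.82) = 1.51 × 10^-6
Ka = Kw/Kb = 1.0×10^-14 / 1.51 × 10^-6 = 6.62 × 10^-9
Let x = [H+] at equilibrium. Ka = x²/(0.043 − x).
Since Ka ≪ C₀, x ≈ √(Ka·C₀) = 1.69 × 10^-5 M.
pH = −log(1.69 × 10^-5) = 4.77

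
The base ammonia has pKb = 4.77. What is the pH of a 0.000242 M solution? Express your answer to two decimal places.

NH3 + H2O ⇌ NH4+ + OH-
Kb = 10^(−4.77) = 1.70 × 10^-5
Kb = [OH-]²/(0.000242 − [OH-]) = 1.70 × 10^-5
The 5% rule fails; solving [OH-]² + Kb·[OH-] − Kb·C₀ = 0 exactly:
[OH-] = (−Kb + √(Kb² + 4·Kb·C₀))/2 = 5.62 × 10^-5 M
pOH = 4.25, so pH = 14.00 − pOH = 9.75

pH = 9.75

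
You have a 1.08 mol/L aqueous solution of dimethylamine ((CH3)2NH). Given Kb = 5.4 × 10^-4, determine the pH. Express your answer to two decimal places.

(CH3)2NH + H2O ⇌ (CH3)2NH2+ + OH-
From the ICE table, Kb = [OH-]²/(1.08 − [OH-]) = 5.4 × 10^-4.
Assume [OH-] ≪ 1.08: [OH-] ≈ √(5.4 × 10^-4 × 1.08) = 2.41 × 10^-2 M
pOH = 1.62, so pH = 14.00 − pOH = 12.38

pH = 12.38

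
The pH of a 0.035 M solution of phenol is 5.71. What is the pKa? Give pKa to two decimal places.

pKa = 9.96

[H+] = 10^(-5.71) = 1.95 × 10^-6 M
At equilibrium [HA] = 0.035 − 1.95 × 10^-6 = 3.50 × 10^-2 M
Ka = [H+][A-]/[HA] = (1.95 × 10^-6)² / 3.50 × 10^-2 = 1.09 × 10^-10
pKa = -log(1.09 × 10^-10) = 9.96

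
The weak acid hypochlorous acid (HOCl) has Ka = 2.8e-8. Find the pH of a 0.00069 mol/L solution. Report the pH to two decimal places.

pH = 5.36

HOCl ⇌ OCl- + H+
From the ICE table, Ka = [H+]²/(0.00069 − [H+]) = 2.8 × 10^-8.
Neglecting [H+] in the denominator: [H+] = √(2.8 × 10^-8 × 0.00069) = 4.40 × 10^-6 M
pH = −log[H+] = −log(4.40 × 10^-6) = 5.36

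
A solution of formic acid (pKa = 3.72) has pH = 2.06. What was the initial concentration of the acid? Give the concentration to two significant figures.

[H+] = 10^(-2.06) = 8.71 × 10^-3 M = x
Ka = 10^(−3.72) = 1.91 × 10^-4
Ka = x²/(C₀ − x) ⇒ C₀ = x + x²/Ka
C₀ = 8.71 × 10^-3 + (8.71 × 10^-3)²/(1.91 × 10^-4) = 4.06 × 10^-1 M

C₀ = 4.1 × 10^-1 M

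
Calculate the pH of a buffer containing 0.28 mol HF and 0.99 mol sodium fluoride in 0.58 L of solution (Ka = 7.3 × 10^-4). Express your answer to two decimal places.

pH = 3.69

pKa = −log(7.3 × 10^-4) = 3.137
Using pH = pKa + log([base]/[acid]) with [base]/[acid] = 0.99/0.28:
pH = 3.137 + (+0.548) = 3.69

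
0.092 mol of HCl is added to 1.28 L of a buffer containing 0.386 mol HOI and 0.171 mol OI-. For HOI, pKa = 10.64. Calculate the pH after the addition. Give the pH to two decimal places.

After neutralization: n(HOI) = 0.478 mol, n(OI-) = 0.079 mol.
Henderson–Hasselbalch with mole ratio 0.079/0.478: pH = 10.64 + (-0.782)

pH = 9.86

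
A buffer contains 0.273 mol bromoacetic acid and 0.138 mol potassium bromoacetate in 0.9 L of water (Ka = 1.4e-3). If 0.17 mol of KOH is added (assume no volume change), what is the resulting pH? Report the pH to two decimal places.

pH = 3.33

OH- converts BrCH2COOH to BrCH2COO-: BrCH2COOH → 0.103 mol, BrCH2COO- → 0.308 mol.
pKa = −log(1.4 × 10^-3) = 2.854
pH = pKa + log([A⁻]/[HA]) = 2.854 + log(0.308/0.103) = 2.854 +0.476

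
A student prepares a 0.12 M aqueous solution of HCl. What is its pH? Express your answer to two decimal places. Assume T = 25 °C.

HCl is a strong acid and dissociates completely, so [H+] = 0.12 M.
pH = -log(0.12) = 0.92

pH = 0.92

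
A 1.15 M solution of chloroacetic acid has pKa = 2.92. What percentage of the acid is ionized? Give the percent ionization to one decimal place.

ClCH2COOH ⇌ ClCH2COO- + H+; let x = [H+] at equilibrium.
Ka = 10^(−2.92) = 1.20 × 10^-3
x ≈ √(Ka·C₀) = √(1.20 × 10^-3 × 1.15) = 3.71 × 10^-2 M
Fraction ionized = 3.71 × 10^-2 / 1.15 = 0.0323 → 3.2%

3.2%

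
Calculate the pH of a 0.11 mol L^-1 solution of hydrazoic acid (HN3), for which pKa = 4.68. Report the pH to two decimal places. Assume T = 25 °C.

HN3 ⇌ N3- + H+
Ka = 10^(−4.68) = 2.09 × 10^-5
Ka = [H+]²/(0.11 − [H+]) = 2.09 × 10^-5
Since Ka ≪ C₀, [H+] ≈ √(Ka·C₀) = 1.52 × 10^-3 M.
pH = −log(1.52 × 10^-3) = 2.82

pH = 2.82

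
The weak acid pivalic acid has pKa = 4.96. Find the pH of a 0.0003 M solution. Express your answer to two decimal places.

pH = 4.28

(CH3)3CCOOH ⇌ (CH3)3CCOO- + H+
Ka = 10^(−4.96) = 1.10 × 10^-5
Ka = [H+]²/(0.0003 − [H+]) = 1.10 × 10^-5
Here C₀/Ka ≈ 27.3, so the small-[H+] approximation fails. Use the quadratic:
[H+] = [−1.1e-05 + √(1.1e-05² + 1.32e-08)]/2 = 5.22 × 10^-5 M
pH = −log[H+] = −log(5.22 × 10^-5) = 4.28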